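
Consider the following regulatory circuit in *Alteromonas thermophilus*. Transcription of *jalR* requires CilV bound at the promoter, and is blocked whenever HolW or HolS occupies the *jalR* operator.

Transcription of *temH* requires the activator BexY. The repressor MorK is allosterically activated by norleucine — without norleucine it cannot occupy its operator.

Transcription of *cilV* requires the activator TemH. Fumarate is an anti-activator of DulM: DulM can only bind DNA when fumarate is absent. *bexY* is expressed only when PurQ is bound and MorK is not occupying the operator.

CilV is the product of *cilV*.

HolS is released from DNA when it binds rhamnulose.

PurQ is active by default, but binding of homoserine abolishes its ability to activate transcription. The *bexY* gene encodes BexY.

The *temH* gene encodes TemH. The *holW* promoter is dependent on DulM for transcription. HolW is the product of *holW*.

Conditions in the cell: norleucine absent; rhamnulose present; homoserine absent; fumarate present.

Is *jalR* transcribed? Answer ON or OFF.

ON

Fumarate is present, so DulM is inactive.
Required activator DulM is absent, so *holW* is not transcribed.
So HolW is not produced.
Rhamnulose is present, so HolS is inactive.
Homoserine is absent, so PurQ is active.
Norleucine is absent, so MorK is inactive.
No repressor is bound and PurQ is active, so *bexY* is transcribed.
So BexY is produced and active.
No repressor is bound and BexY is active, so *temH* is transcribed.
So TemH is produced and active.
No repressor is bound and TemH is active, so *cilV* is transcribed.
So CilV is produced and active.
No repressor is bound and CilV is active, so *jalR* is transcribed.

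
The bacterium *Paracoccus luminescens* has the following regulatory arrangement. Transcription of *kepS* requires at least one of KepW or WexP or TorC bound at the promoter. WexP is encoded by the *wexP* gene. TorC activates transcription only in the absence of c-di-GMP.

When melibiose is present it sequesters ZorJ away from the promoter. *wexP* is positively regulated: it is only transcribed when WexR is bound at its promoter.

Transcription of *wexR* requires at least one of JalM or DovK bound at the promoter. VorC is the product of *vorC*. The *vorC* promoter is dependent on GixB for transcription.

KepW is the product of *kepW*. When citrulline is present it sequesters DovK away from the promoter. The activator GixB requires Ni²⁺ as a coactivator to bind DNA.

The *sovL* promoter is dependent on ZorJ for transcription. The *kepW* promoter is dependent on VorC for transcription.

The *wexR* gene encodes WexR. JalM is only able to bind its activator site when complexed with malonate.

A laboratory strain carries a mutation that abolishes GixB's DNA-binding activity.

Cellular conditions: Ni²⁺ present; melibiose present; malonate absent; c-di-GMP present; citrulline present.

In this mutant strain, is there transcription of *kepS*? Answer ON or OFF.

OFF

GixB is non-functional in this strain, so it has no effect.
Required activator GixB is absent, so *vorC* is not transcribed.
So VorC is not produced.
Required activator VorC is absent, so *kepW* is not transcribed.
So KepW is not produced.
Malonate is absent, so JalM is inactive.
Citrulline is present, so DovK is inactive.
No activator is available at the *wexR* promoter, so *wexR* is not transcribed.
So WexR is not produced.
Required activator WexR is absent, so *wexP* is not transcribed.
So WexP is not produced.
c-di-GMP is present, so TorC is inactive.
No activator is available at the *kepS* promoter, so *kepS* is not transcribed.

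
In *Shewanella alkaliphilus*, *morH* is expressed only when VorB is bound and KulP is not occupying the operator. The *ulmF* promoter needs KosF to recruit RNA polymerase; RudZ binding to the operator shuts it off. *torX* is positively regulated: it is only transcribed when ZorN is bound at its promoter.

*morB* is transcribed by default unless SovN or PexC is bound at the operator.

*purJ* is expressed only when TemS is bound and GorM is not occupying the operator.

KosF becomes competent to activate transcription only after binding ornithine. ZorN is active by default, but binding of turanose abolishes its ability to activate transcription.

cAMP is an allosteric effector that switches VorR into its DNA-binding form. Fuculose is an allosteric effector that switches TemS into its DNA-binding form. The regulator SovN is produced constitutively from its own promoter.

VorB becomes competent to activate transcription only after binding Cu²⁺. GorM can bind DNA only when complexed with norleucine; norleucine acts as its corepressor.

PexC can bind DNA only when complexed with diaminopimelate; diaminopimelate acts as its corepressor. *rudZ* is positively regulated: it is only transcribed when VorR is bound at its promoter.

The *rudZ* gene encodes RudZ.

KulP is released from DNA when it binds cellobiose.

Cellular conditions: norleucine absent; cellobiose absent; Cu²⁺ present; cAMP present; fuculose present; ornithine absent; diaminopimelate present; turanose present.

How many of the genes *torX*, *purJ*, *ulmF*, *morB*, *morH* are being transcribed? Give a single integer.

1

Turanose is present, so ZorN is inactive.
Required activator ZorN is absent, so *torX* is not transcribed.
→ *torX* is OFF.
Norleucine is absent, so GorM is inactive.
Fuculose is present, so TemS is active.
No repressor is bound and TemS is active, so *purJ* is transcribed.
→ *purJ* is ON.
cAMP is present, so VorR is active.
No repressor is bound and VorR is active, so *rudZ* is transcribed.
So RudZ is produced and active.
Ornithine is absent, so KosF is inactive.
With repressor RudZ bound, *ulmF* is not transcribed.
→ *ulmF* is OFF.
SovN is produced constitutively and is active.
Diaminopimelate is present, so PexC is active.
With repressor SovN bound, *morB* is not transcribed.
→ *morB* is OFF.
Cu²⁺ is present, so VorB is active.
Cellobiose is absent, so KulP is active.
With repressor KulP bound, *morH* is not transcribed.
→ *morH* is OFF.
1 of the 5 genes is transcribed.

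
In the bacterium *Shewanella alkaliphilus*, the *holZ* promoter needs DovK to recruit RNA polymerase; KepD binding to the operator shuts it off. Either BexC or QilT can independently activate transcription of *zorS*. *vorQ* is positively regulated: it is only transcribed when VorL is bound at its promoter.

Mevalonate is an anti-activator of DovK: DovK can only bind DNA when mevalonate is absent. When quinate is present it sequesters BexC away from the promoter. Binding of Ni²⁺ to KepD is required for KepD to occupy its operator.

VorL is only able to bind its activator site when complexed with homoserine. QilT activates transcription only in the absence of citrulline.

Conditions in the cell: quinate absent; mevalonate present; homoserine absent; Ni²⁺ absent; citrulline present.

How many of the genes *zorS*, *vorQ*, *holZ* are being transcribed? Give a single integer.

Quinate is absent, so BexC is active.
Citrulline is present, so QilT is inactive.
Activator BexC is present, so *zorS* is transcribed.
→ *zorS* is ON.
Homoserine is absent, so VorL is inactive.
Required activator VorL is absent, so *vorQ* is not transcribed.
→ *vorQ* is OFF.
Mevalonate is present, so DovK is inactive.
Ni²⁺ is absent, so KepD is inactive.
Required activator DovK is absent, so *holZ* is not transcribed.
→ *holZ* is OFF.
1 of the 3 genes is transcribed.

1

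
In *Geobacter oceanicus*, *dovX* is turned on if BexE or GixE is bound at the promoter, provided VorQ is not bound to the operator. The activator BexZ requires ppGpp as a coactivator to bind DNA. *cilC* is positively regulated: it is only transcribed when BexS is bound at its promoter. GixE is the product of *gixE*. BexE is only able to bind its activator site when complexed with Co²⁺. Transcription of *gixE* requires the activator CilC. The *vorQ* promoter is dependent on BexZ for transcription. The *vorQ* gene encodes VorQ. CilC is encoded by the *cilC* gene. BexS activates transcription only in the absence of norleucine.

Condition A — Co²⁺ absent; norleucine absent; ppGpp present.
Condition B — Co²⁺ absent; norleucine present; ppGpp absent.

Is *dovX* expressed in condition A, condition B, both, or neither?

Condition A:
Co²⁺ is absent, so BexE is inactive.
Norleucine is absent, so BexS is active.
No repressor is bound and BexS is active, so *cilC* is transcribed.
So CilC is produced and active.
No repressor is bound and CilC is active, so *gixE* is transcribed.
So GixE is produced and active.
ppGpp is present, so BexZ is active.
No repressor is bound and BexZ is active, so *vorQ* is transcribed.
So VorQ is produced and active.
With repressor VorQ bound, *dovX* is not transcribed.
→ *dovX* is OFF in A.
Condition B:
Co²⁺ is absent, so BexE is inactive.
Norleucine is present, so BexS is inactive.
Required activator BexS is absent, so *cilC* is not transcribed.
So CilC is not produced.
Required activator CilC is absent, so *gixE* is not transcribed.
So GixE is not produced.
ppGpp is absent, so BexZ is inactive.
Required activator BexZ is absent, so *vorQ* is not transcribed.
So VorQ is not produced.
No activator is available at the *dovX* promoter, so *dovX* is not transcribed.
→ *dovX* is OFF in B.

neither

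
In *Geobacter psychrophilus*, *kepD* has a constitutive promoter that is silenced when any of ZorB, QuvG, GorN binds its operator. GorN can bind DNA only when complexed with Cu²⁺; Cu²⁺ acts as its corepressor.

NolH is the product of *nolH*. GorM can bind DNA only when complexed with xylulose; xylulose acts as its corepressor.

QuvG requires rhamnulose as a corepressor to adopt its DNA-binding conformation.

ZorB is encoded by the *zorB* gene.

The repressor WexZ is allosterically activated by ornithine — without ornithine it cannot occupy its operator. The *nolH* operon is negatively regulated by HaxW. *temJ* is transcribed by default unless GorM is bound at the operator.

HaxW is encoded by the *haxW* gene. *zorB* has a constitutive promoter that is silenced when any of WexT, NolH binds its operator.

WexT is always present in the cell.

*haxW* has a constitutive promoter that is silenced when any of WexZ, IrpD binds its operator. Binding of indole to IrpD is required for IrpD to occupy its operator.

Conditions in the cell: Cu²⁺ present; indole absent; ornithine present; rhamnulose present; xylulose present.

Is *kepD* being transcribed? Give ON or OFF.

WexT is produced constitutively and is active.
Ornithine is present, so WexZ is active.
Indole is absent, so IrpD is inactive.
With repressor WexZ bound, *haxW* is not transcribed.
So HaxW is not produced.
With no repressor bound, *nolH* is transcribed.
So NolH is produced and active.
With repressor WexT bound, *zorB* is not transcribed.
So ZorB is not produced.
Rhamnulose is present, so QuvG is active.
Cu²⁺ is present, so GorN is active.
With repressor QuvG bound, *kepD* is not transcribed.

OFF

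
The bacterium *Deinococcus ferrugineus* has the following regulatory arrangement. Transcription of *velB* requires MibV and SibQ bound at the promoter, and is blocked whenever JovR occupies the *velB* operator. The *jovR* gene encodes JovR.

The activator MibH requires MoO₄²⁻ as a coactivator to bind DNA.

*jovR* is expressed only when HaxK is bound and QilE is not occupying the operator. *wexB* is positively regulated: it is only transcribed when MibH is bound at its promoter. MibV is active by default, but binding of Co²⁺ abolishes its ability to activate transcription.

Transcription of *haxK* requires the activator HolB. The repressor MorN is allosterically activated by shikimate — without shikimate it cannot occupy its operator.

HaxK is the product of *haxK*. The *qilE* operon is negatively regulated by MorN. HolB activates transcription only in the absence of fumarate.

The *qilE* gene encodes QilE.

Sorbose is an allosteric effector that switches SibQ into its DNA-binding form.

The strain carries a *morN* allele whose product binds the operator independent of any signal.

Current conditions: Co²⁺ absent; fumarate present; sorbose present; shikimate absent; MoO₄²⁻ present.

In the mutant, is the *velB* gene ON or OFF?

ON

MorN is constitutively active in this strain.
With repressor MorN bound, *qilE* is not transcribed.
So QilE is not produced.
Fumarate is present, so HolB is inactive.
Required activator HolB is absent, so *haxK* is not transcribed.
So HaxK is not produced.
Required activator HaxK is absent, so *jovR* is not transcribed.
So JovR is not produced.
Co²⁺ is absent, so MibV is active.
Sorbose is present, so SibQ is active.
No repressor is bound and MibV and SibQ are active, so *velB* is transcribed.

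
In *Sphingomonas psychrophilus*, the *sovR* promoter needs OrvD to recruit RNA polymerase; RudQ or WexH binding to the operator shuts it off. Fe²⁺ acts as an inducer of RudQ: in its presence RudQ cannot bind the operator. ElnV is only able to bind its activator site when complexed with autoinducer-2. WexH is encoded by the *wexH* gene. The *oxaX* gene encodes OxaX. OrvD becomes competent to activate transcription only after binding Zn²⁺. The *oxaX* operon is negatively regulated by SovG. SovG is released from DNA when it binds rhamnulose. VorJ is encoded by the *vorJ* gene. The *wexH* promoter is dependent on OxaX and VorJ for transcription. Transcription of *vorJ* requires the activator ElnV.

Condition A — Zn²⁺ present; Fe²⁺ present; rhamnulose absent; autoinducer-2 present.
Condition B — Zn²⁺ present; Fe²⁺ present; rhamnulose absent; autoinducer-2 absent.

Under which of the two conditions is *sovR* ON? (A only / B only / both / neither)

both

Condition A:
Zn²⁺ is present, so OrvD is active.
Fe²⁺ is present, so RudQ is inactive.
Rhamnulose is absent, so SovG is active.
With repressor SovG bound, *oxaX* is not transcribed.
So OxaX is not produced.
Autoinducer-2 is present, so ElnV is active.
No repressor is bound and ElnV is active, so *vorJ* is transcribed.
So VorJ is produced and active.
Required activator OxaX is absent, so *wexH* is not transcribed.
So WexH is not produced.
No repressor is bound and OrvD is active, so *sovR* is transcribed.
→ *sovR* is ON in A.
Condition B:
Zn²⁺ is present, so OrvD is active.
Fe²⁺ is present, so RudQ is inactive.
Rhamnulose is absent, so SovG is active.
With repressor SovG bound, *oxaX* is not transcribed.
So OxaX is not produced.
Autoinducer-2 is absent, so ElnV is inactive.
Required activator ElnV is absent, so *vorJ* is not transcribed.
So VorJ is not produced.
Required activator OxaX is absent, so *wexH* is not transcribed.
So WexH is not produced.
No repressor is bound and OrvD is active, so *sovR* is transcribed.
→ *sovR* is ON in B.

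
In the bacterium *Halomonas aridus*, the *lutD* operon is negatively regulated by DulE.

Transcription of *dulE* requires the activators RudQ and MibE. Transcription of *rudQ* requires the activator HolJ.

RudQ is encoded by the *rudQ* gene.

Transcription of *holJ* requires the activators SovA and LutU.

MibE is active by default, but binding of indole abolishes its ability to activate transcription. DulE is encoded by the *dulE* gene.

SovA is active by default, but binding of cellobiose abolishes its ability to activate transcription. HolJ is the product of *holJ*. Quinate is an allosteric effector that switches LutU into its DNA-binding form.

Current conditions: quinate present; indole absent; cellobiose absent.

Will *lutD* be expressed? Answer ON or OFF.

OFF

Cellobiose is absent, so SovA is active.
Quinate is present, so LutU is active.
No repressor is bound and SovA and LutU are active, so *holJ* is transcribed.
So HolJ is produced and active.
No repressor is bound and HolJ is active, so *rudQ* is transcribed.
So RudQ is produced and active.
Indole is absent, so MibE is active.
No repressor is bound and RudQ and MibE are active, so *dulE* is transcribed.
So DulE is produced and active.
With repressor DulE bound, *lutD* is not transcribed.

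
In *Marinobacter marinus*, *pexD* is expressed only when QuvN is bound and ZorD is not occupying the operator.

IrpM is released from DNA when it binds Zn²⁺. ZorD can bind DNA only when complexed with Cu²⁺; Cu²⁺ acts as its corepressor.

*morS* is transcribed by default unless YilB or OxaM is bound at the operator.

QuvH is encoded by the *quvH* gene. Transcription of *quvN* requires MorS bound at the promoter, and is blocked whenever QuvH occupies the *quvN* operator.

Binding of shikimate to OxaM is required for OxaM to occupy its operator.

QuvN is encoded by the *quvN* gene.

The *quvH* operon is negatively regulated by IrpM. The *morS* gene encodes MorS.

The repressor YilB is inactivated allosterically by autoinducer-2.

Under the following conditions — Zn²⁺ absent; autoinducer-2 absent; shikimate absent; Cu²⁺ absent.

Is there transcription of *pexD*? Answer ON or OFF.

OFF

Cu²⁺ is absent, so ZorD is inactive.
Zn²⁺ is absent, so IrpM is active.
With repressor IrpM bound, *quvH* is not transcribed.
So QuvH is not produced.
Autoinducer-2 is absent, so YilB is active.
Shikimate is absent, so OxaM is inactive.
With repressor YilB bound, *morS* is not transcribed.
So MorS is not produced.
Required activator MorS is absent, so *quvN* is not transcribed.
So QuvN is not produced.
Required activator QuvN is absent, so *pexD* is not transcribed.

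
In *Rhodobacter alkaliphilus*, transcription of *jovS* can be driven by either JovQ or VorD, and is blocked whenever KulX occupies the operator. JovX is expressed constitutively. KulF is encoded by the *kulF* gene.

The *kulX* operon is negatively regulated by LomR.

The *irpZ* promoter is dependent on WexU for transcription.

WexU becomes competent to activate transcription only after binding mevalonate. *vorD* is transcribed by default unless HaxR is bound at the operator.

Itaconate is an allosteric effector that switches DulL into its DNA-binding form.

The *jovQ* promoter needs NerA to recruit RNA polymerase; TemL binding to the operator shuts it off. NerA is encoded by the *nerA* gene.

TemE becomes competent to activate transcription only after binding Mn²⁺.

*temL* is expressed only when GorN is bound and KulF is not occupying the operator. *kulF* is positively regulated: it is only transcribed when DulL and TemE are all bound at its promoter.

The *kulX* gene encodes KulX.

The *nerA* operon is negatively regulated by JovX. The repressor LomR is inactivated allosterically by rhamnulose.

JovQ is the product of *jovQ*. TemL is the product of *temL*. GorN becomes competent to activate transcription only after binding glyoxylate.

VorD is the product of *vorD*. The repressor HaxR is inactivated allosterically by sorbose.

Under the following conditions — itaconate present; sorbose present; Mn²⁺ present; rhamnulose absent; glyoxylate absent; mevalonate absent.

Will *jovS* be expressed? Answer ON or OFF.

ON

Rhamnulose is absent, so LomR is active.
With repressor LomR bound, *kulX* is not transcribed.
So KulX is not produced.
Glyoxylate is absent, so GorN is inactive.
Itaconate is present, so DulL is active.
Mn²⁺ is present, so TemE is active.
No repressor is bound and DulL and TemE are active, so *kulF* is transcribed.
So KulF is produced and active.
With repressor KulF bound, *temL* is not transcribed.
So TemL is not produced.
JovX is produced constitutively and is active.
With repressor JovX bound, *nerA* is not transcribed.
So NerA is not produced.
Required activator NerA is absent, so *jovQ* is not transcribed.
So JovQ is not produced.
Sorbose is present, so HaxR is inactive.
With no repressor bound, *vorD* is transcribed.
So VorD is produced and active.
Activator VorD is present, so *jovS* is transcribed.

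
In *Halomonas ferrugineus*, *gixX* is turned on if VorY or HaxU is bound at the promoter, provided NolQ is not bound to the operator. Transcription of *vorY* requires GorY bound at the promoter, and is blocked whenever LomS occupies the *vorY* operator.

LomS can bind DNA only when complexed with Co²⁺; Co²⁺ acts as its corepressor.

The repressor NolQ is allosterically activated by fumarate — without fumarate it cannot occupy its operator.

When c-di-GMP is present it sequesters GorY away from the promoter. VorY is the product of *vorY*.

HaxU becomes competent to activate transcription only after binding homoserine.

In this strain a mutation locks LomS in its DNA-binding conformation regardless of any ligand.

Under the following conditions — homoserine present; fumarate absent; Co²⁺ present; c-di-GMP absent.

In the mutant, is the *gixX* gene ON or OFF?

ON

Fumarate is absent, so NolQ is inactive.
LomS is constitutively active in this strain.
c-di-GMP is absent, so GorY is active.
With repressor LomS bound, *vorY* is not transcribed.
So VorY is not produced.
Homoserine is present, so HaxU is active.
Activator HaxU is present, so *gixX* is transcribed.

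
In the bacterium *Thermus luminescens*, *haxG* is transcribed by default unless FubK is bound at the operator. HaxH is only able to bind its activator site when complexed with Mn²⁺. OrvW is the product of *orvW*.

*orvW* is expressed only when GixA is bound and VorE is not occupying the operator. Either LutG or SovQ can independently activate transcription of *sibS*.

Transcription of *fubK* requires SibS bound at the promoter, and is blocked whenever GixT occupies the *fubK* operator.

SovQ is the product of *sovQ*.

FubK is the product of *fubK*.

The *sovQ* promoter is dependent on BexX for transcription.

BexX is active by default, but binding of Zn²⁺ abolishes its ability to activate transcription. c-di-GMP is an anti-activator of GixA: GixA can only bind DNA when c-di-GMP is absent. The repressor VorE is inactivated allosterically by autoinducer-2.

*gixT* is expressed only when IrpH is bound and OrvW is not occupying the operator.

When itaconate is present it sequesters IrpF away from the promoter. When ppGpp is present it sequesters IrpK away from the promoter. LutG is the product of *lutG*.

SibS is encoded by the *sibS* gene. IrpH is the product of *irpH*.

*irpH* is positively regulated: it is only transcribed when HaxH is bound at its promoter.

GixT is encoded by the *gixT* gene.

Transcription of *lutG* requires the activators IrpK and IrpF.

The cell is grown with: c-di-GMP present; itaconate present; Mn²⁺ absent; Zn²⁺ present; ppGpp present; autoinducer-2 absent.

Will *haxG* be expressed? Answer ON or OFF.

Mn²⁺ is absent, so HaxH is inactive.
Required activator HaxH is absent, so *irpH* is not transcribed.
So IrpH is not produced.
Autoinducer-2 is absent, so VorE is active.
c-di-GMP is present, so GixA is inactive.
With repressor VorE bound, *orvW* is not transcribed.
So OrvW is not produced.
Required activator IrpH is absent, so *gixT* is not transcribed.
So GixT is not produced.
ppGpp is present, so IrpK is inactive.
Itaconate is present, so IrpF is inactive.
Required activator IrpK is absent, so *lutG* is not transcribed.
So LutG is not produced.
Zn²⁺ is present, so BexX is inactive.
Required activator BexX is absent, so *sovQ* is not transcribed.
So SovQ is not produced.
No activator is available at the *sibS* promoter, so *sibS* is not transcribed.
So SibS is not produced.
Required activator SibS is absent, so *fubK* is not transcribed.
So FubK is not produced.
With no repressor bound, *haxG* is transcribed.

ON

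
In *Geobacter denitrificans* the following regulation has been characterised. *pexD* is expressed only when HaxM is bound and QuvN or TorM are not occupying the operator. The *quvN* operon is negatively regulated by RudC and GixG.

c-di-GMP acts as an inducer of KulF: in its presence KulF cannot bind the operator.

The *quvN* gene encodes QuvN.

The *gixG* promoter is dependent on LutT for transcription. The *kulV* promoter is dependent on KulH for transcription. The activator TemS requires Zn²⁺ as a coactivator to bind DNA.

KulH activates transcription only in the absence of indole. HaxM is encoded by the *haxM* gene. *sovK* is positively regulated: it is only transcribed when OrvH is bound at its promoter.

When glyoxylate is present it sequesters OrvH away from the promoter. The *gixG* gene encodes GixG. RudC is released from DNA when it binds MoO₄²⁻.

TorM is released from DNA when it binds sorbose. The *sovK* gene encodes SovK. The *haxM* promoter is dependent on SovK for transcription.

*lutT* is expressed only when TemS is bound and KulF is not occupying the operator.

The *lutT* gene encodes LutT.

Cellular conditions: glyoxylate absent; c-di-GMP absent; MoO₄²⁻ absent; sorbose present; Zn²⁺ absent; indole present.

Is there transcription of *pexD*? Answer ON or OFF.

MoO₄²⁻ is absent, so RudC is active.
c-di-GMP is absent, so KulF is active.
Zn²⁺ is absent, so TemS is inactive.
With repressor KulF bound, *lutT* is not transcribed.
So LutT is not produced.
Required activator LutT is absent, so *gixG* is not transcribed.
So GixG is not produced.
With repressor RudC bound, *quvN* is not transcribed.
So QuvN is not produced.
Glyoxylate is absent, so OrvH is active.
No repressor is bound and OrvH is active, so *sovK* is transcribed.
So SovK is produced and active.
No repressor is bound and SovK is active, so *haxM* is transcribed.
So HaxM is produced and active.
Sorbose is present, so TorM is inactive.
No repressor is bound and HaxM is active, so *pexD* is transcribed.

ON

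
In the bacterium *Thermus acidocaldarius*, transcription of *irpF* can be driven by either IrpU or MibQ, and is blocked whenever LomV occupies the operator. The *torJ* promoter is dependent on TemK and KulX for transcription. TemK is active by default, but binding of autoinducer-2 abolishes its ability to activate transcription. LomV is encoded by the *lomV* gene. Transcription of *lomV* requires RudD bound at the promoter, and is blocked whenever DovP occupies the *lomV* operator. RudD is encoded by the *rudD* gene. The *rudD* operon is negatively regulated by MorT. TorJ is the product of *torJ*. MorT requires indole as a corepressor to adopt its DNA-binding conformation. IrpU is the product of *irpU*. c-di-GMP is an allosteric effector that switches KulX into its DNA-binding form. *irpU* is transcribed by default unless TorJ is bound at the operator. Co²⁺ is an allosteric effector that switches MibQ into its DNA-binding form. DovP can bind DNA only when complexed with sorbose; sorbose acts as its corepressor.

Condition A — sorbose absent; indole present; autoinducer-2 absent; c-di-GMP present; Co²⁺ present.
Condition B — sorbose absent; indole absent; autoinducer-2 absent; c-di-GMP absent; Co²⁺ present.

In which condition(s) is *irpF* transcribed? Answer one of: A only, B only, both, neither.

Condition A:
Sorbose is absent, so DovP is inactive.
Indole is present, so MorT is active.
With repressor MorT bound, *rudD* is not transcribed.
So RudD is not produced.
Required activator RudD is absent, so *lomV* is not transcribed.
So LomV is not produced.
Autoinducer-2 is absent, so TemK is active.
c-di-GMP is present, so KulX is active.
No repressor is bound and TemK and KulX are active, so *torJ* is transcribed.
So TorJ is produced and active.
With repressor TorJ bound, *irpU* is not transcribed.
So IrpU is not produced.
Co²⁺ is present, so MibQ is active.
Activator MibQ is present, so *irpF* is transcribed.
→ *irpF* is ON in A.
Condition B:
Sorbose is absent, so DovP is inactive.
Indole is absent, so MorT is inactive.
With no repressor bound, *rudD* is transcribed.
So RudD is produced and active.
No repressor is bound and RudD is active, so *lomV* is transcribed.
So LomV is produced and active.
Autoinducer-2 is absent, so TemK is active.
c-di-GMP is absent, so KulX is inactive.
Required activator KulX is absent, so *torJ* is not transcribed.
So TorJ is not produced.
With no repressor bound, *irpU* is transcribed.
So IrpU is produced and active.
Co²⁺ is present, so MibQ is active.
With repressor LomV bound, *irpF* is not transcribed.
→ *irpF* is OFF in B.

A only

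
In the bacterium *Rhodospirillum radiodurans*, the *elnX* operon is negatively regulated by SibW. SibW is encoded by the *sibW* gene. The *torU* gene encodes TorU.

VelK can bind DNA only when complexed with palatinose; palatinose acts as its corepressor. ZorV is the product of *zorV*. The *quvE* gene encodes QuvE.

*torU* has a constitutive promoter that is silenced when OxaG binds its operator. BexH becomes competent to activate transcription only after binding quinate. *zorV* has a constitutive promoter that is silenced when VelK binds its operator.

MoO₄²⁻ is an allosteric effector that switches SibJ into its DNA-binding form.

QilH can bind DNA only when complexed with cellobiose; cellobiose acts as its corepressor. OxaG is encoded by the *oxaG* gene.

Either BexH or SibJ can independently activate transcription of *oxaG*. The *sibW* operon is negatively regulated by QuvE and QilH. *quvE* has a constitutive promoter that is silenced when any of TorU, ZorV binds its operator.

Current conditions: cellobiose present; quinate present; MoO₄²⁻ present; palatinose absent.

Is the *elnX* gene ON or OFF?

Quinate is present, so BexH is active.
MoO₄²⁻ is present, so SibJ is active.
Activator BexH is present, so *oxaG* is transcribed.
So OxaG is produced and active.
With repressor OxaG bound, *torU* is not transcribed.
So TorU is not produced.
Palatinose is absent, so VelK is inactive.
With no repressor bound, *zorV* is transcribed.
So ZorV is produced and active.
With repressor ZorV bound, *quvE* is not transcribed.
So QuvE is not produced.
Cellobiose is present, so QilH is active.
With repressor QilH bound, *sibW* is not transcribed.
So SibW is not produced.
With no repressor bound, *elnX* is transcribed.

ON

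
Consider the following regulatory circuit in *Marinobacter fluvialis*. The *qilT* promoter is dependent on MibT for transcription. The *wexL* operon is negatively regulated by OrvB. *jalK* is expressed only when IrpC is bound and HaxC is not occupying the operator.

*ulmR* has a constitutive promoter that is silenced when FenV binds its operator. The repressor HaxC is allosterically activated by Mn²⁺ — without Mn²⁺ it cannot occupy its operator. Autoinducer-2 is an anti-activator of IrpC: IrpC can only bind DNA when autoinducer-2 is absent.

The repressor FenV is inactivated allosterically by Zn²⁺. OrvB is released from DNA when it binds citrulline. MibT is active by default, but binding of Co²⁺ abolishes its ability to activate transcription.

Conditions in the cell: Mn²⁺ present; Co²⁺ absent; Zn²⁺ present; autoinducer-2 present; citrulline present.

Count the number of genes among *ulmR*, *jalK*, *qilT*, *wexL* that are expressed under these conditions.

3

Zn²⁺ is present, so FenV is inactive.
With no repressor bound, *ulmR* is transcribed.
→ *ulmR* is ON.
Autoinducer-2 is present, so IrpC is inactive.
Mn²⁺ is present, so HaxC is active.
With repressor HaxC bound, *jalK* is not transcribed.
→ *jalK* is OFF.
Co²⁺ is absent, so MibT is active.
No repressor is bound and MibT is active, so *qilT* is transcribed.
→ *qilT* is ON.
Citrulline is present, so OrvB is inactive.
With no repressor bound, *wexL* is transcribed.
→ *wexL* is ON.
3 of the 4 genes are transcribed.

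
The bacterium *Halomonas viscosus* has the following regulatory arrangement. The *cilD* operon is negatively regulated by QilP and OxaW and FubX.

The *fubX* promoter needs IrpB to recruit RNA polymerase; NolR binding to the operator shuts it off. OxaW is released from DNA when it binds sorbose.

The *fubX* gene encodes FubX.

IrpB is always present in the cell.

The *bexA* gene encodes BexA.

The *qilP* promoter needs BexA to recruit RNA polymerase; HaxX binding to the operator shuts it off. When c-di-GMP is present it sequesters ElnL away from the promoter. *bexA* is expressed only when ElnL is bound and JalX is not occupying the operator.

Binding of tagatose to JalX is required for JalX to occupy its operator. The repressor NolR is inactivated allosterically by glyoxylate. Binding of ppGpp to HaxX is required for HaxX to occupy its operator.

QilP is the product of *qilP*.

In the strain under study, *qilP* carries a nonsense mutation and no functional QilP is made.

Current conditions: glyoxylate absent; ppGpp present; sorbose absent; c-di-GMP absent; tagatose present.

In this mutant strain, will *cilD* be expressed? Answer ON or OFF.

QilP is non-functional in this strain, so it has no effect.
Sorbose is absent, so OxaW is active.
IrpB is produced constitutively and is active.
Glyoxylate is absent, so NolR is active.
With repressor NolR bound, *fubX* is not transcribed.
So FubX is not produced.
With repressor OxaW bound, *cilD* is not transcribed.

OFF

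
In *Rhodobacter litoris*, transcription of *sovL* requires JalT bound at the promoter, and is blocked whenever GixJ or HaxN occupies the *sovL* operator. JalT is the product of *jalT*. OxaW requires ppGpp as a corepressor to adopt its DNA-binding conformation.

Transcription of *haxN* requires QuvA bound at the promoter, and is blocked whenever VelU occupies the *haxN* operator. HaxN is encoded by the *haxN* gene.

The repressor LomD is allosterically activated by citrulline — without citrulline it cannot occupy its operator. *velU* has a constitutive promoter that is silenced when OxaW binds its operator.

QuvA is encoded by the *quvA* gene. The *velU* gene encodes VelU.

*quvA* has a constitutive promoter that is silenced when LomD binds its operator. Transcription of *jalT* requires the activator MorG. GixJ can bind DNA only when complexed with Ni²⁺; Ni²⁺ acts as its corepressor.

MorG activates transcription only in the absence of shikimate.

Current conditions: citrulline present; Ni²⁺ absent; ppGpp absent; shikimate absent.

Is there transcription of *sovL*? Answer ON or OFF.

Shikimate is absent, so MorG is active.
No repressor is bound and MorG is active, so *jalT* is transcribed.
So JalT is produced and active.
Ni²⁺ is absent, so GixJ is inactive.
Citrulline is present, so LomD is active.
With repressor LomD bound, *quvA* is not transcribed.
So QuvA is not produced.
ppGpp is absent, so OxaW is inactive.
With no repressor bound, *velU* is transcribed.
So VelU is produced and active.
With repressor VelU bound, *haxN* is not transcribed.
So HaxN is not produced.
No repressor is bound and JalT is active, so *sovL* is transcribed.

ON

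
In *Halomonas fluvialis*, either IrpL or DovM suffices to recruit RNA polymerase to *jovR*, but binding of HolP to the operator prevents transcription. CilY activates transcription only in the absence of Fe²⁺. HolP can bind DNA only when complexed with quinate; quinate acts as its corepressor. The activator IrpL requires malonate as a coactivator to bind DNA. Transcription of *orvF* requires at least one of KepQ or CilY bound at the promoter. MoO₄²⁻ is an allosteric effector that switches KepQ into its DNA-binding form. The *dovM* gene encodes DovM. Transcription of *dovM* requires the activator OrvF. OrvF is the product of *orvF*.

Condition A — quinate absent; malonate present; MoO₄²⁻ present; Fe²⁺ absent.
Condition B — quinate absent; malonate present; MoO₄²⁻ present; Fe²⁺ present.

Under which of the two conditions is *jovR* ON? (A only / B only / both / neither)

Condition A:
Quinate is absent, so HolP is inactive.
Malonate is present, so IrpL is active.
MoO₄²⁻ is present, so KepQ is active.
Fe²⁺ is absent, so CilY is active.
Activator KepQ is present, so *orvF* is transcribed.
So OrvF is produced and active.
No repressor is bound and OrvF is active, so *dovM* is transcribed.
So DovM is produced and active.
Activator IrpL is present, so *jovR* is transcribed.
→ *jovR* is ON in A.
Condition B:
Quinate is absent, so HolP is inactive.
Malonate is present, so IrpL is active.
MoO₄²⁻ is present, so KepQ is active.
Fe²⁺ is present, so CilY is inactive.
Activator KepQ is present, so *orvF* is transcribed.
So OrvF is produced and active.
No repressor is bound and OrvF is active, so *dovM* is transcribed.
So DovM is produced and active.
Activator IrpL is present, so *jovR* is transcribed.
→ *jovR* is ON in B.

both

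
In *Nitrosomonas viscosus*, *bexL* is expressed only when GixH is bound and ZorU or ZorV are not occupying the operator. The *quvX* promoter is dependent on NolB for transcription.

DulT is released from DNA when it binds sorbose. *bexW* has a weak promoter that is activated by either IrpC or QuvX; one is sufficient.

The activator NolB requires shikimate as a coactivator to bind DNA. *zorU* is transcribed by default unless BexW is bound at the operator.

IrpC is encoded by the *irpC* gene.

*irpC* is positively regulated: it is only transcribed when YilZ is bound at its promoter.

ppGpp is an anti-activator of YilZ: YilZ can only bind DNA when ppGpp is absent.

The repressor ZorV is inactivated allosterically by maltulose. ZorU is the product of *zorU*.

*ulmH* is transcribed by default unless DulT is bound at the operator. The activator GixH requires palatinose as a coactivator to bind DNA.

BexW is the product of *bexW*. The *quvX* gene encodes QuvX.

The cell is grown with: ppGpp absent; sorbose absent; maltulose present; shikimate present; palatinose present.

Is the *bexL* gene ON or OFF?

ON

ppGpp is absent, so YilZ is active.
No repressor is bound and YilZ is active, so *irpC* is transcribed.
So IrpC is produced and active.
Shikimate is present, so NolB is active.
No repressor is bound and NolB is active, so *quvX* is transcribed.
So QuvX is produced and active.
Activator IrpC is present, so *bexW* is transcribed.
So BexW is produced and active.
With repressor BexW bound, *zorU* is not transcribed.
So ZorU is not produced.
Maltulose is present, so ZorV is inactive.
Palatinose is present, so GixH is active.
No repressor is bound and GixH is active, so *bexL* is transcribed.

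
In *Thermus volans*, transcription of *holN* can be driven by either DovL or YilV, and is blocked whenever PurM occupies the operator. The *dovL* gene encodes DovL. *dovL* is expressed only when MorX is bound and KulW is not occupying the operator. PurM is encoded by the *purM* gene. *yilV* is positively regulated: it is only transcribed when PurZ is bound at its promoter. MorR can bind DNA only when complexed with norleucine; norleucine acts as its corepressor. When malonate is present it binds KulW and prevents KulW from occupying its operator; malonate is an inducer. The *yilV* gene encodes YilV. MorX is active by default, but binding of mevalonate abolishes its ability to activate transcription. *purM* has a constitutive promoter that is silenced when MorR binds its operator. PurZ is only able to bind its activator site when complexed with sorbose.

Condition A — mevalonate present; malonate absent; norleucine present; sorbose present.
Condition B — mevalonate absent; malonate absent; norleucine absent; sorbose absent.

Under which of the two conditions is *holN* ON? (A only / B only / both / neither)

Condition A:
Mevalonate is present, so MorX is inactive.
Malonate is absent, so KulW is active.
With repressor KulW bound, *dovL* is not transcribed.
So DovL is not produced.
Norleucine is present, so MorR is active.
With repressor MorR bound, *purM* is not transcribed.
So PurM is not produced.
Sorbose is present, so PurZ is active.
No repressor is bound and PurZ is active, so *yilV* is transcribed.
So YilV is produced and active.
Activator YilV is present, so *holN* is transcribed.
→ *holN* is ON in A.
Condition B:
Mevalonate is absent, so MorX is active.
Malonate is absent, so KulW is active.
With repressor KulW bound, *dovL* is not transcribed.
So DovL is not produced.
Norleucine is absent, so MorR is inactive.
With no repressor bound, *purM* is transcribed.
So PurM is produced and active.
Sorbose is absent, so PurZ is inactive.
Required activator PurZ is absent, so *yilV* is not transcribed.
So YilV is not produced.
With repressor PurM bound, *holN* is not transcribed.
→ *holN* is OFF in B.

A only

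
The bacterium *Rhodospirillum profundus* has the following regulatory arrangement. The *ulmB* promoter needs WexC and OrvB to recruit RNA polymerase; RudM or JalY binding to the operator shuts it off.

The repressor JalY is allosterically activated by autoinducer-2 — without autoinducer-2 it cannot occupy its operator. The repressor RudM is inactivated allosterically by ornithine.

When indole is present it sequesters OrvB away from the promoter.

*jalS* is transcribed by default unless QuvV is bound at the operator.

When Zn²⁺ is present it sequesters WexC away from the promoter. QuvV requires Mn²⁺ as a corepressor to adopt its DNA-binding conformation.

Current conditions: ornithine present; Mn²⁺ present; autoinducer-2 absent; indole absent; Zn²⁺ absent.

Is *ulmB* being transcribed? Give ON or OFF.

Ornithine is present, so RudM is inactive.
Autoinducer-2 is absent, so JalY is inactive.
Zn²⁺ is absent, so WexC is active.
Indole is absent, so OrvB is active.
No repressor is bound and WexC and OrvB are active, so *ulmB* is transcribed.

ON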